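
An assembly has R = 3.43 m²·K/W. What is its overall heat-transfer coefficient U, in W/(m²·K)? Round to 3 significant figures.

U = 1/R = 1/3.43 = 0.2915

0.292 W/(m²·K)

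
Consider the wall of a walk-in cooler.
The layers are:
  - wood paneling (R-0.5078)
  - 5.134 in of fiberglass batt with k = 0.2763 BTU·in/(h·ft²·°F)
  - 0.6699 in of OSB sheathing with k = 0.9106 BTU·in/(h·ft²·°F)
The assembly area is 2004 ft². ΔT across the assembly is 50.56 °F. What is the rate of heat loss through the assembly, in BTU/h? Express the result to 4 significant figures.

5111 BTU/h

5.134/0.2763 = 18.581
0.6699/0.9106 = 0.73567
R_total = 0.5078 + 18.581 + 0.73567 = 19.825 ft²·°F·h/BTU
Q = A·ΔT/R = 2004 × 50.56 / 19.825 = 5110.9 BTU/h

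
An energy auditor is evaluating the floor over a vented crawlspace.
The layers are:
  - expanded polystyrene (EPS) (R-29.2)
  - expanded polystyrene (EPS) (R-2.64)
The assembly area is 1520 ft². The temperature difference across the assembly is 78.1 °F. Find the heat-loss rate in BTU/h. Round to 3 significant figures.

R_total = 29.2 + 2.64 = 31.84 ft²·°F·h/BTU
Q = A·ΔT/R = 1520 × 78.1 / 31.84 = 3728 BTU/h

3730 BTU/h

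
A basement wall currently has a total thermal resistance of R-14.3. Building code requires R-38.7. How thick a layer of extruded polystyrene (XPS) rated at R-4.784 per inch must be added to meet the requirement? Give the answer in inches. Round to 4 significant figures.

ΔR = 38.7 − 14.3 = 24.4 ft²·°F·h/BTU
L = ΔR / (R/in) = 24.4/4.784 = 5.1003 in

5.100 in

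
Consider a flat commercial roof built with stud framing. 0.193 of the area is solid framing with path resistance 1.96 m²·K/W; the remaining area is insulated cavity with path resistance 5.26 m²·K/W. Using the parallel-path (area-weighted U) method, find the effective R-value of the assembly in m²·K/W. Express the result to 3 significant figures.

U_eff = 0.807/5.26 + 0.193/1.96 = 0.1534 + 0.09847 = 0.2519
R_eff = 1/U_eff = 3.97 m²·K/W

3.97 m²·K/W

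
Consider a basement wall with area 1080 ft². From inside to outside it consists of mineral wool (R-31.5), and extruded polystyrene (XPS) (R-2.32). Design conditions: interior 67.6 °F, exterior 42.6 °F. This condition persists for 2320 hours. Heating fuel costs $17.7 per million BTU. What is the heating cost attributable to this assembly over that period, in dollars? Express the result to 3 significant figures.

32.8 dollars

R_total = 31.5 + 2.32 = 33.82 ft²·°F·h/BTU
Q = 1080 × (67.6 − 42.6) / 33.82 = 798.3 BTU/h
E = 798.3 × 2320 = 1852000 BTU
Cost = 1852000/10⁶ × 17.7 = $32.78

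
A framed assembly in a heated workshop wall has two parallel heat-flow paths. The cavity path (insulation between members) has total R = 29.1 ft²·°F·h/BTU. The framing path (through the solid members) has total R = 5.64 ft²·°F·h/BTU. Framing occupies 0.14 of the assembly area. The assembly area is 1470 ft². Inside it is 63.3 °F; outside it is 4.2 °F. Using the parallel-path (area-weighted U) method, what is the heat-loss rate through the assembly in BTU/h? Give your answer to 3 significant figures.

4720 BTU/h

U_eff = 0.86/29.1 + 0.14/5.64 = 0.02955 + 0.02482 = 0.05438
R_eff = 1/U_eff = 18.39 ft²·°F·h/BTU
Q = 1470 × (63.3 − 4.2) / 18.39 = 4724 BTU/h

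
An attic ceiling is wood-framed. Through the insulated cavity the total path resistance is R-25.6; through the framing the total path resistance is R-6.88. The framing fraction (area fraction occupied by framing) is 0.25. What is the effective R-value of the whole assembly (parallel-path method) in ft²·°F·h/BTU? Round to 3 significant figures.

15.2 ft²·°F·h/BTU

U_eff = 0.75/25.6 + 0.25/6.88 = 0.0293 + 0.03634 = 0.06563
R_eff = 1/U_eff = 15.24 ft²·°F·h/BTU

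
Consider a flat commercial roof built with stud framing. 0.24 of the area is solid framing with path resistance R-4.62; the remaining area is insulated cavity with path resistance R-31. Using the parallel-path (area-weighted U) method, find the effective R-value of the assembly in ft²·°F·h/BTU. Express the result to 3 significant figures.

U_eff = 0.76/31 + 0.24/4.62 = 0.02452 + 0.05195 = 0.07646
R_eff = 1/U_eff = 13.08 ft²·°F·h/BTU

13.1 ft²·°F·h/BTU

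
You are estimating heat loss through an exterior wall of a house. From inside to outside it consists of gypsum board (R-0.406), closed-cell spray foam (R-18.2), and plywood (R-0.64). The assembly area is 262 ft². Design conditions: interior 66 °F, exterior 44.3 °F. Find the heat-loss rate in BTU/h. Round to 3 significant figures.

R_total = 0.406 + 18.2 + 0.64 = 19.25 ft²·°F·h/BTU
Q = A·ΔT/R = 262 × (66 − 44.3) / 19.25 = 295.4 BTU/h

295 BTU/h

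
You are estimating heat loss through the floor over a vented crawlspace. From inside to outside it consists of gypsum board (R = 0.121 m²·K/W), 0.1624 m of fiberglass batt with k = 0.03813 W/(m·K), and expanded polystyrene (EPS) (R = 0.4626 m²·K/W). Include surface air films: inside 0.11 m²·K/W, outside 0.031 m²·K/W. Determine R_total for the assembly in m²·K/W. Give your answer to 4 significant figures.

4.984 m²·K/W

0.1624/0.03813 = 4.2591
R_total = 0.11 + 0.121 + 4.2591 + 0.4626 + 0.031 = 4.9837 m²·K/W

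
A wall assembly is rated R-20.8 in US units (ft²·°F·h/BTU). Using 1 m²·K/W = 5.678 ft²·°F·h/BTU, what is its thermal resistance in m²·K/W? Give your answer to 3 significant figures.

3.66 m²·K/W

R_SI = 20.8/5.678 = 3.663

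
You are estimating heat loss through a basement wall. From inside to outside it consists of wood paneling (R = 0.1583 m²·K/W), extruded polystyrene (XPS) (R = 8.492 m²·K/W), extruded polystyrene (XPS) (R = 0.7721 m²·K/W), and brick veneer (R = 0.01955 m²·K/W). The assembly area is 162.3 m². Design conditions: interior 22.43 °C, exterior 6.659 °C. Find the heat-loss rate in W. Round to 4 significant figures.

271.1 W

R_total = 0.1583 + 8.492 + 0.7721 + 0.01955 = 9.442 m²·K/W
Q = A·ΔT/R = 162.3 × (22.43 − 6.659) / 9.442 = 271.09 W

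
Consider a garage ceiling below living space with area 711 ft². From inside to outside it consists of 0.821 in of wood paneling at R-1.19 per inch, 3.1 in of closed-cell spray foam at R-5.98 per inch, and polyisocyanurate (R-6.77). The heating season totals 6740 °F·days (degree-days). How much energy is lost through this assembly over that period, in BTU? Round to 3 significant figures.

4380000 BTU

0.821 × 1.19 = 0.977
3.1 × 5.98 = 18.54
R_total = 0.977 + 18.54 + 6.77 = 26.28 ft²·°F·h/BTU
E = A × HDD × 24 / R = 711 × 6740 × 24 / 26.28 = 4376000 BTU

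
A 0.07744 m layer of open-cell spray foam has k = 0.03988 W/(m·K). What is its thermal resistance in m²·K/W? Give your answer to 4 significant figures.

1.942 m²·K/W

R = L/k = 0.07744/0.03988 = 1.9418 m²·K/W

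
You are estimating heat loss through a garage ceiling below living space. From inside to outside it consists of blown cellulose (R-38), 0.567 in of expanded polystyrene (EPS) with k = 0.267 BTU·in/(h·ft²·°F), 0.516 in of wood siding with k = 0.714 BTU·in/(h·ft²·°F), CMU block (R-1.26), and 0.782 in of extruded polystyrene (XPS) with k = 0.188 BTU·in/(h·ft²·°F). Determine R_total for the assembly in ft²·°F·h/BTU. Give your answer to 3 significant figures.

46.3 ft²·°F·h/BTU

0.567/0.267 = 2.124
0.516/0.714 = 0.7227
0.782/0.188 = 4.16
R_total = 38 + 2.124 + 0.7227 + 1.26 + 4.16 = 46.27 ft²·°F·h/BTU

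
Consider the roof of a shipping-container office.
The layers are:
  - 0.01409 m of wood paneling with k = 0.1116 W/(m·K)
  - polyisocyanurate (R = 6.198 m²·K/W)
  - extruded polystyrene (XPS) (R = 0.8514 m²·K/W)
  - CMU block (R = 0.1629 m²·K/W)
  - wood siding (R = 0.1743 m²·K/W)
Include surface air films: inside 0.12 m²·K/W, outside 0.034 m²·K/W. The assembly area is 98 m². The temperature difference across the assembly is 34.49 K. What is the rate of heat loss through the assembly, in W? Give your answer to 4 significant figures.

440.9 W

0.01409/0.1116 = 0.12625
R_total = 0.12 + 0.12625 + 6.198 + 0.8514 + 0.1629 + 0.1743 + 0.034 = 7.6669 m²·K/W
Q = A·ΔT/R = 98 × 34.49 / 7.6669 = 440.86 W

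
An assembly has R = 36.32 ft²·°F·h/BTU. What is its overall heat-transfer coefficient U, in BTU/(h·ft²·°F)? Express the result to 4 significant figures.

U = 1/R = 1/36.32 = 0.027533

0.02753 BTU/(h·ft²·°F)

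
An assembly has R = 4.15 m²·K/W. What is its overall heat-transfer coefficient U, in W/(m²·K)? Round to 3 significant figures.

0.241 W/(m²·K)

U = 1/R = 1/4.15 = 0.241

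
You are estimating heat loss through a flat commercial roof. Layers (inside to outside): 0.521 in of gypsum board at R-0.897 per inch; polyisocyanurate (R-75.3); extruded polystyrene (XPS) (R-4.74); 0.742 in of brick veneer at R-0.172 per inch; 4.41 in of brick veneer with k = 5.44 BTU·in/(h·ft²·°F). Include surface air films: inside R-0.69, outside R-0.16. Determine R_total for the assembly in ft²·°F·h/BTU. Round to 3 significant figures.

82.3 ft²·°F·h/BTU

0.521 × 0.897 = 0.4673
0.742 × 0.172 = 0.1276
4.41/5.44 = 0.8107
R_total = 0.69 + 0.4673 + 75.3 + 4.74 + 0.1276 + 0.8107 + 0.16 = 82.3 ft²·°F·h/BTU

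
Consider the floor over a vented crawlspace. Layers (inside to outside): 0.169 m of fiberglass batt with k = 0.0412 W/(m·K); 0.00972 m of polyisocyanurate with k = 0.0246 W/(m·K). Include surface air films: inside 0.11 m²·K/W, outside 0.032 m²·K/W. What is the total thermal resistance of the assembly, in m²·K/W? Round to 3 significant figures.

4.64 m²·K/W

0.169/0.0412 = 4.102
0.00972/0.0246 = 0.3951
R_total = 0.11 + 4.102 + 0.3951 + 0.032 = 4.639 m²·K/W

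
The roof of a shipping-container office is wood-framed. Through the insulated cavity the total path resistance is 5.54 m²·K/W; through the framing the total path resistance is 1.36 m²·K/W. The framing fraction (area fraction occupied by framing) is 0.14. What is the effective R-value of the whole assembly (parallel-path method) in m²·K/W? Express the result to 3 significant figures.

U_eff = 0.86/5.54 + 0.14/1.36 = 0.1552 + 0.1029 = 0.2582
R_eff = 1/U_eff = 3.873 m²·K/W

3.87 m²·K/W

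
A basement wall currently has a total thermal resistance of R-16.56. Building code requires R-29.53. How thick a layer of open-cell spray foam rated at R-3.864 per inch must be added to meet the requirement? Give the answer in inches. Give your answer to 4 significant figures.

3.357 in

ΔR = 29.53 − 16.56 = 12.97 ft²·°F·h/BTU
L = ΔR / (R/in) = 12.97/3.864 = 3.3566 in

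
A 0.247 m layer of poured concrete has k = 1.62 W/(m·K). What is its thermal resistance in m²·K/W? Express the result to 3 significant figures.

0.152 m²·K/W

R = L/k = 0.247/1.62 = 0.1525 m²·K/W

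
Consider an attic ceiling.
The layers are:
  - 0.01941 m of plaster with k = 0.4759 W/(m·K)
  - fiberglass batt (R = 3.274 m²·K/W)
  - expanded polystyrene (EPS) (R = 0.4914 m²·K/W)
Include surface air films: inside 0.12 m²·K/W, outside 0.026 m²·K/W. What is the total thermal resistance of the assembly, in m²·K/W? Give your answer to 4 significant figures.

0.01941/0.4759 = 0.040786
R_total = 0.12 + 0.040786 + 3.274 + 0.4914 + 0.026 = 3.9522 m²·K/W

3.952 m²·K/W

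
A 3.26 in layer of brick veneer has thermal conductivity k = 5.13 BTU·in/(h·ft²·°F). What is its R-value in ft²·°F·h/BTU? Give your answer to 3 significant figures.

0.635 ft²·°F·h/BTU

R = L/k = 3.26/5.13 = 0.6355 ft²·°F·h/BTU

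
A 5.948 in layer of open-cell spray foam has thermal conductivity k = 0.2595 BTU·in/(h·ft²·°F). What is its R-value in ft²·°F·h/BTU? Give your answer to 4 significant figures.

R = L/k = 5.948/0.2595 = 22.921 ft²·°F·h/BTU

22.92 ft²·°F·h/BTU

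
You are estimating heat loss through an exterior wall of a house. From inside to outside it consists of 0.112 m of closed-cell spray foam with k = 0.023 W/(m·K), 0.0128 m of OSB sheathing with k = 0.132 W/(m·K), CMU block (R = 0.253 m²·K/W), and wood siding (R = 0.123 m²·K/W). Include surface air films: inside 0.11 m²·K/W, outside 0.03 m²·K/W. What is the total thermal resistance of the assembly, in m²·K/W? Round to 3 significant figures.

5.48 m²·K/W

0.112/0.023 = 4.87
0.0128/0.132 = 0.09697
R_total = 0.11 + 4.87 + 0.09697 + 0.253 + 0.123 + 0.03 = 5.483 m²·K/W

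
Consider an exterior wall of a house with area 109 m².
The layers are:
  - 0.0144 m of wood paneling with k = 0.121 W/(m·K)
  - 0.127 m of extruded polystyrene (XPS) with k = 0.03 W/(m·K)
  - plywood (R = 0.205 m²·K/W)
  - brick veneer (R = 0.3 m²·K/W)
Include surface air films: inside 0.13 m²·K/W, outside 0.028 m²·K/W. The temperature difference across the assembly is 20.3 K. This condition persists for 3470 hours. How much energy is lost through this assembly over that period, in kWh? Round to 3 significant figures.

0.0144/0.121 = 0.119
0.127/0.03 = 4.233
R_total = 0.13 + 0.119 + 4.233 + 0.205 + 0.3 + 0.028 = 5.015 m²·K/W
Q = 109 × 20.3 / 5.015 = 441.2 W
E = 441.2 W × 3470 h / 1000 = 1531 kWh

1530 kWh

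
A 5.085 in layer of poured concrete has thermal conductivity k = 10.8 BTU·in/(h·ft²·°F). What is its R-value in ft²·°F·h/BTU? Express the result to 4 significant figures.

0.4708 ft²·°F·h/BTU

R = L/k = 5.085/10.8 = 0.47083 ft²·°F·h/BTU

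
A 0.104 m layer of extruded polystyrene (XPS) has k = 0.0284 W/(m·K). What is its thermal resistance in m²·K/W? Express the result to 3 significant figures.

R = L/k = 0.104/0.0284 = 3.662 m²·K/W

3.66 m²·K/W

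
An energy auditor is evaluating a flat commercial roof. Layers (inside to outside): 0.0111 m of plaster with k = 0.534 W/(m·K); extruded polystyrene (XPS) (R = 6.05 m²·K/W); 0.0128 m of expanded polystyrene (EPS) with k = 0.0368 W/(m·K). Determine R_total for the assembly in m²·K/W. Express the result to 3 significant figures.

0.0111/0.534 = 0.02079
0.0128/0.0368 = 0.3478
R_total = 0.02079 + 6.05 + 0.3478 = 6.419 m²·K/W

6.42 m²·K/W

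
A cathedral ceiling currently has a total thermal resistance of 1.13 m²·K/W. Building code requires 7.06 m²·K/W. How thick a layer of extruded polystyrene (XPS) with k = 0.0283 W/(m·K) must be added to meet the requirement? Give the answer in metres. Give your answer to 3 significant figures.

0.168 m

ΔR = 7.06 − 1.13 = 5.93 m²·K/W
L = ΔR × k = 5.93 × 0.0283 = 0.1678 m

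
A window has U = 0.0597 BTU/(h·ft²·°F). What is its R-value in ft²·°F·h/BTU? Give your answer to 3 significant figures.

R = 1/U = 1/0.0597 = 16.75

16.8 ft²·°F·h/BTU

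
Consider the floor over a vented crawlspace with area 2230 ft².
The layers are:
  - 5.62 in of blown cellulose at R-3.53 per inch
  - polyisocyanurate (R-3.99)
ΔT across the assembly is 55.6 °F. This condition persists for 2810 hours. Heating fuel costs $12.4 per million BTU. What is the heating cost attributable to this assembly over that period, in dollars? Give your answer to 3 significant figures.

181 dollars

5.62 × 3.53 = 19.84
R_total = 19.84 + 3.99 = 23.83 ft²·°F·h/BTU
Q = 2230 × 55.6 / 23.83 = 5203 BTU/h
E = 5203 × 2810 = 14620000 BTU
Cost = 14620000/10⁶ × 12.4 = $181.3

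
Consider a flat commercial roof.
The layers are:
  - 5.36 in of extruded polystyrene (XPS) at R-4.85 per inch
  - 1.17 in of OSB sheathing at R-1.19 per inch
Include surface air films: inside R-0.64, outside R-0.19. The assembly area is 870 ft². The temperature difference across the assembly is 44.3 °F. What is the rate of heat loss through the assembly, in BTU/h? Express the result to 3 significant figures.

5.36 × 4.85 = 26
1.17 × 1.19 = 1.392
R_total = 0.64 + 26 + 1.392 + 0.19 = 28.22 ft²·°F·h/BTU
Q = A·ΔT/R = 870 × 44.3 / 28.22 = 1366 BTU/h

1370 BTU/h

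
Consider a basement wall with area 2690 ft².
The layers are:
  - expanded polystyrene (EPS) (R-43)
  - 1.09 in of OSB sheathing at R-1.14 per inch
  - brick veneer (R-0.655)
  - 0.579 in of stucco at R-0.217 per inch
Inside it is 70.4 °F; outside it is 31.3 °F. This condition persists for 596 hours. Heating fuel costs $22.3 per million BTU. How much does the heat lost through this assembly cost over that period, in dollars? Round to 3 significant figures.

31.0 dollars

1.09 × 1.14 = 1.243
0.579 × 0.217 = 0.1256
R_total = 43 + 1.243 + 0.655 + 0.1256 = 45.02 ft²·°F·h/BTU
Q = 2690 × (70.4 − 31.3) / 45.02 = 2336 BTU/h
E = 2336 × 596 = 1392000 BTU
Cost = 1392000/10⁶ × 22.3 = $31.05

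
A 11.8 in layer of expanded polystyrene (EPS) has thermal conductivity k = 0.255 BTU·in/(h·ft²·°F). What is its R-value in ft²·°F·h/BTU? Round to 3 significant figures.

46.3 ft²·°F·h/BTU

R = L/k = 11.8/0.255 = 46.27 ft²·°F·h/BTU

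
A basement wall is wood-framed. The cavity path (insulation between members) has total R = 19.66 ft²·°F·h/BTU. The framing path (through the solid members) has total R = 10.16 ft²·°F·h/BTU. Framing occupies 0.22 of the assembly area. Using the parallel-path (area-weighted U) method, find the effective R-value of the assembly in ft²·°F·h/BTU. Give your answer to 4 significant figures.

16.31 ft²·°F·h/BTU

U_eff = 0.78/19.66 + 0.22/10.16 = 0.039674 + 0.021654 = 0.061328
R_eff = 1/U_eff = 16.306 ft²·°F·h/BTU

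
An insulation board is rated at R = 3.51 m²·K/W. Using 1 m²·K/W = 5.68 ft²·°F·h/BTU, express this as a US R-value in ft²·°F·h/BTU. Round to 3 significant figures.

19.9 ft²·°F·h/BTU

R_US = 3.51 × 5.68 = 19.94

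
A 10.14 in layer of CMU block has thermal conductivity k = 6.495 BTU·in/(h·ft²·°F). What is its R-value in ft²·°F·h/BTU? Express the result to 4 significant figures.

1.561 ft²·°F·h/BTU

R = L/k = 10.14/6.495 = 1.5612 ft²·°F·h/BTU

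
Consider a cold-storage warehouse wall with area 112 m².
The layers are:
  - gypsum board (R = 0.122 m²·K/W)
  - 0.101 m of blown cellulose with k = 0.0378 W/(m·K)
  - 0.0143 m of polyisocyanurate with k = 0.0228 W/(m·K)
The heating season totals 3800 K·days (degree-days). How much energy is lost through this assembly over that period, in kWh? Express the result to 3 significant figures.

0.101/0.0378 = 2.672
0.0143/0.0228 = 0.6272
R_total = 0.122 + 2.672 + 0.6272 = 3.421 m²·K/W
E = A × HDD × 24 / R / 1000 = 112 × 3800 × 24 / 3.421 / 1000 = 2986 kWh

2990 kWh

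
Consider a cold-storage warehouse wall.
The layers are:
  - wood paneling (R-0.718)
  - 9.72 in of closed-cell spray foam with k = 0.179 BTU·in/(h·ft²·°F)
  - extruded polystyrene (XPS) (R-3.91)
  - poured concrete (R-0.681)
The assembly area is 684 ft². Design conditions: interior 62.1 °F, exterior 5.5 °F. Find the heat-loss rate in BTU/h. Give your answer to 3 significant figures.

649 BTU/h

9.72/0.179 = 54.3
R_total = 0.718 + 54.3 + 3.91 + 0.681 = 59.61 ft²·°F·h/BTU
Q = A·ΔT/R = 684 × (62.1 − 5.5) / 59.61 = 649.5 BTU/h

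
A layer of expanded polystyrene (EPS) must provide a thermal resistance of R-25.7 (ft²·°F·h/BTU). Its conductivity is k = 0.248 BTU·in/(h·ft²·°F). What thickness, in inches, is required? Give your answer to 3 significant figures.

L = R × k = 25.7 × 0.248 = 6.374 in

6.37 in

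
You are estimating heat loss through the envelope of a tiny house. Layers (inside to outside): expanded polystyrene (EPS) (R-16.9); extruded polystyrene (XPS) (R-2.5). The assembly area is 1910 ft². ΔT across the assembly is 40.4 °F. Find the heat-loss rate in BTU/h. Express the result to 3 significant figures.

R_total = 16.9 + 2.5 = 19.4 ft²·°F·h/BTU
Q = A·ΔT/R = 1910 × 40.4 / 19.4 = 3978 BTU/h

3980 BTU/h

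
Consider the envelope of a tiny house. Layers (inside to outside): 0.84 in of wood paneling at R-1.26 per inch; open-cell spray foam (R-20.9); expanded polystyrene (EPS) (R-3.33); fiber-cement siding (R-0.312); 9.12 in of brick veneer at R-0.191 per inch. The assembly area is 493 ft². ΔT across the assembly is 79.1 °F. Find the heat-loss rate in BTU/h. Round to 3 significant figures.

1430 BTU/h

0.84 × 1.26 = 1.058
9.12 × 0.191 = 1.742
R_total = 1.058 + 20.9 + 3.33 + 0.312 + 1.742 = 27.34 ft²·°F·h/BTU
Q = A·ΔT/R = 493 × 79.1 / 27.34 = 1426 BTU/h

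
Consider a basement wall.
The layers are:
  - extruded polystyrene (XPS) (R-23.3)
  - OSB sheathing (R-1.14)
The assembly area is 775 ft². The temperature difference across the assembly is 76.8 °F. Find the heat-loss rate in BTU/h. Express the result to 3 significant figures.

2440 BTU/h

R_total = 23.3 + 1.14 = 24.44 ft²·°F·h/BTU
Q = A·ΔT/R = 775 × 76.8 / 24.44 = 2435 BTU/h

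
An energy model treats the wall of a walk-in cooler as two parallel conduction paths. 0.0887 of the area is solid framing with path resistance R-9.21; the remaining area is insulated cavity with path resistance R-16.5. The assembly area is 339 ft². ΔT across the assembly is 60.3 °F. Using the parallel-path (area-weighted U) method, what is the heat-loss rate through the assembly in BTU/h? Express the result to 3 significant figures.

1330 BTU/h

U_eff = 0.9113/16.5 + 0.0887/9.21 = 0.05523 + 0.009631 = 0.06486
R_eff = 1/U_eff = 15.42 ft²·°F·h/BTU
Q = 339 × 60.3 / 15.42 = 1326 BTU/h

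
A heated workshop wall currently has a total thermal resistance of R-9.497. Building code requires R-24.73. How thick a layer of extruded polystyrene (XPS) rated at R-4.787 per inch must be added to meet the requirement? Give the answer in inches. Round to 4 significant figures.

3.182 in

ΔR = 24.73 − 9.497 = 15.233 ft²·°F·h/BTU
L = ΔR / (R/in) = 15.233/4.787 = 3.1822 in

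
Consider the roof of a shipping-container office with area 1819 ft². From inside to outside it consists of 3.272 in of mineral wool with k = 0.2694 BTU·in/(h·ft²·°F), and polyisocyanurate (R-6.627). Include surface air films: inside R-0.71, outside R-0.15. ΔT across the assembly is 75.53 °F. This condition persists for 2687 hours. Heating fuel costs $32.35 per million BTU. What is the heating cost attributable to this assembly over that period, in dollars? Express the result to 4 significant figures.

608.3 dollars

3.272/0.2694 = 12.146
R_total = 0.71 + 12.146 + 6.627 + 0.15 = 19.633 ft²·°F·h/BTU
Q = 1819 × 75.53 / 19.633 = 6998 BTU/h
E = 6998 × 2687 = 18804000 BTU
Cost = 18804000/10⁶ × 32.35 = $608.3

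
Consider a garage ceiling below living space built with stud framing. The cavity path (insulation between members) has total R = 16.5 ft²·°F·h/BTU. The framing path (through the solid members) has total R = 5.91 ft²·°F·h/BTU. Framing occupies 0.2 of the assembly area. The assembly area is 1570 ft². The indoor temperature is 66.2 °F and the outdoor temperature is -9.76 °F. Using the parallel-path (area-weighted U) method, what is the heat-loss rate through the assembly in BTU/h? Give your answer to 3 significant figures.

9820 BTU/h

U_eff = 0.8/16.5 + 0.2/5.91 = 0.04848 + 0.03384 = 0.08233
R_eff = 1/U_eff = 12.15 ft²·°F·h/BTU
Q = 1570 × (66.2 − (-9.76)) / 12.15 = 9818 BTU/h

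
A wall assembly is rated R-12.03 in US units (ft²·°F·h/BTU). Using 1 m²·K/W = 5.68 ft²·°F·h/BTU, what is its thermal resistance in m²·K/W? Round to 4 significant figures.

R_SI = 12.03/5.68 = 2.118

2.118 m²·K/W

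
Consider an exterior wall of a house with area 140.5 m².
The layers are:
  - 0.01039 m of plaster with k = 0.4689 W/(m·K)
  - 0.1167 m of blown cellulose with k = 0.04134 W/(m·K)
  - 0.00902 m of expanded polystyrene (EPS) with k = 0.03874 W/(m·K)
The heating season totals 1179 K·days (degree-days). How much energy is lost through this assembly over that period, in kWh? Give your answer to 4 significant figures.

0.01039/0.4689 = 0.022158
0.1167/0.04134 = 2.8229
0.00902/0.03874 = 0.23283
R_total = 0.022158 + 2.8229 + 0.23283 = 3.0779 m²·K/W
E = A × HDD × 24 / R / 1000 = 140.5 × 1179 × 24 / 3.0779 / 1000 = 1291.6 kWh

1292 kWh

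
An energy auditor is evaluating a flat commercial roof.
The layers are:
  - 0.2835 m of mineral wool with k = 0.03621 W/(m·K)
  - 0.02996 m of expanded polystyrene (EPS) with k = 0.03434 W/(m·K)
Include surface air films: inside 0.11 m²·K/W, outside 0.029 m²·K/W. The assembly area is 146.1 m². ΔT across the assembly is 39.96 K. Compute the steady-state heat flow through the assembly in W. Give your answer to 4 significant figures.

0.2835/0.03621 = 7.8293
0.02996/0.03434 = 0.87245
R_total = 0.11 + 7.8293 + 0.87245 + 0.029 = 8.8408 m²·K/W
Q = A·ΔT/R = 146.1 × 39.96 / 8.8408 = 660.37 W

660.4 W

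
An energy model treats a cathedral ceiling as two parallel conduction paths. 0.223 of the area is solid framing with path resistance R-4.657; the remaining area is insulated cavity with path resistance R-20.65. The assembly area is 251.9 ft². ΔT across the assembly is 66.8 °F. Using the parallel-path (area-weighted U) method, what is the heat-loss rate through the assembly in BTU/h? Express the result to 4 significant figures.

1439 BTU/h

U_eff = 0.777/20.65 + 0.223/4.657 = 0.037627 + 0.047885 = 0.085512
R_eff = 1/U_eff = 11.694 ft²·°F·h/BTU
Q = 251.9 × 66.8 / 11.694 = 1438.9 BTU/h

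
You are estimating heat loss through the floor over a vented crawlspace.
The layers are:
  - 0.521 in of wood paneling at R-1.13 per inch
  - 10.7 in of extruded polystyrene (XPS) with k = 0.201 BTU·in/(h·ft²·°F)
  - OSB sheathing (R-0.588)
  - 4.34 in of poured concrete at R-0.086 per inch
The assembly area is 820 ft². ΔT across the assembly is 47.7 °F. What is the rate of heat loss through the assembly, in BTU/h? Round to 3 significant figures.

714 BTU/h

0.521 × 1.13 = 0.5887
10.7/0.201 = 53.23
4.34 × 0.086 = 0.3732
R_total = 0.5887 + 53.23 + 0.588 + 0.3732 = 54.78 ft²·°F·h/BTU
Q = A·ΔT/R = 820 × 47.7 / 54.78 = 714 BTU/h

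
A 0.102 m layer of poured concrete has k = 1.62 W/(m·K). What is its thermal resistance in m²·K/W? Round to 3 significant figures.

0.0630 m²·K/W

R = L/k = 0.102/1.62 = 0.06296 m²·K/W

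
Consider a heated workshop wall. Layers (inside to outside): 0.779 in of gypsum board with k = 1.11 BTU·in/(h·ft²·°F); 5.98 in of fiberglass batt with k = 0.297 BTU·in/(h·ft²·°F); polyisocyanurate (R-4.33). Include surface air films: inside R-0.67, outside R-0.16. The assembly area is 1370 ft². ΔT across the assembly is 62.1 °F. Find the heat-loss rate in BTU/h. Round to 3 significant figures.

0.779/1.11 = 0.7018
5.98/0.297 = 20.13
R_total = 0.67 + 0.7018 + 20.13 + 4.33 + 0.16 = 26 ft²·°F·h/BTU
Q = A·ΔT/R = 1370 × 62.1 / 26 = 3273 BTU/h

3270 BTU/h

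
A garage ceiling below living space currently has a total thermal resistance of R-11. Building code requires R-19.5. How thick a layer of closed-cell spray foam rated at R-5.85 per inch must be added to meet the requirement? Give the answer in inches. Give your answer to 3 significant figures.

1.45 in

ΔR = 19.5 − 11 = 8.5 ft²·°F·h/BTU
L = ΔR / (R/in) = 8.5/5.85 = 1.453 in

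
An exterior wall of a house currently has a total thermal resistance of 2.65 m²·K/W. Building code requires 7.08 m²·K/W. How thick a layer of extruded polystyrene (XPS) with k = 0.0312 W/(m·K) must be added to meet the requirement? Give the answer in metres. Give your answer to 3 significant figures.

ΔR = 7.08 − 2.65 = 4.43 m²·K/W
L = ΔR × k = 4.43 × 0.0312 = 0.1382 m

0.138 m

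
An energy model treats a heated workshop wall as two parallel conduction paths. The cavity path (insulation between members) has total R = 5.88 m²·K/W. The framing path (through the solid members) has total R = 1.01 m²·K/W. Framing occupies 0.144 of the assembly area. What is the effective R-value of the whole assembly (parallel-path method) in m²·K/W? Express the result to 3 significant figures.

3.47 m²·K/W

U_eff = 0.856/5.88 + 0.144/1.01 = 0.1456 + 0.1426 = 0.2882
R_eff = 1/U_eff = 3.47 m²·K/W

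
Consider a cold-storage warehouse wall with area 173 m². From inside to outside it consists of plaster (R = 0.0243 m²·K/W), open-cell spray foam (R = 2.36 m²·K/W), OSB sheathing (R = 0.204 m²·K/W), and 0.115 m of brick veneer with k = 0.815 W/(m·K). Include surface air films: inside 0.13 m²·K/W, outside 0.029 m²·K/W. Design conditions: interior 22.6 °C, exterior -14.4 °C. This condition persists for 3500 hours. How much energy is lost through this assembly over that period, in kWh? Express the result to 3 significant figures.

7760 kWh

0.115/0.815 = 0.1411
R_total = 0.13 + 0.0243 + 2.36 + 0.204 + 0.1411 + 0.029 = 2.888 m²·K/W
Q = 173 × (22.6 − (-14.4)) / 2.888 = 2216 W
E = 2216 W × 3500 h / 1000 = 7756 kWh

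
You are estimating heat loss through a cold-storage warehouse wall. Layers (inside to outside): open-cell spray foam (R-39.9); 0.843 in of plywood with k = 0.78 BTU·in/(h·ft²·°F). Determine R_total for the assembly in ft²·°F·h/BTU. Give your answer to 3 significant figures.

0.843/0.78 = 1.081
R_total = 39.9 + 1.081 = 40.98 ft²·°F·h/BTU

41.0 ft²·°F·h/BTU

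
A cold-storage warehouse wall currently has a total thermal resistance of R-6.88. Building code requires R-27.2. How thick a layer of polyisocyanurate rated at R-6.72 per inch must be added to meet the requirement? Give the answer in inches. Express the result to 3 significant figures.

ΔR = 27.2 − 6.88 = 20.32 ft²·°F·h/BTU
L = ΔR / (R/in) = 20.32/6.72 = 3.024 in

3.02 in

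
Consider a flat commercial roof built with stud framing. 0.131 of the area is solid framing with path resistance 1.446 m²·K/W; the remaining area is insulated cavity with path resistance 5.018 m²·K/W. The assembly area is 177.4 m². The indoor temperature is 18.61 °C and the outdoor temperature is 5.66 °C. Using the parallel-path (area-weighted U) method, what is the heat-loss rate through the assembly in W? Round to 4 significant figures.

606.0 W

U_eff = 0.869/5.018 + 0.131/1.446 = 0.17318 + 0.090595 = 0.26377
R_eff = 1/U_eff = 3.7912 m²·K/W
Q = 177.4 × (18.61 − 5.66) / 3.7912 = 605.97 W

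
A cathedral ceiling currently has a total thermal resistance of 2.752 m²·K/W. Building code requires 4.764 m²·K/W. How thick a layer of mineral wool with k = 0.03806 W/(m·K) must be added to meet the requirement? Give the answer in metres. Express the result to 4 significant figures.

0.07658 m

ΔR = 4.764 − 2.752 = 2.012 m²·K/W
L = ΔR × k = 2.012 × 0.03806 = 0.076577 m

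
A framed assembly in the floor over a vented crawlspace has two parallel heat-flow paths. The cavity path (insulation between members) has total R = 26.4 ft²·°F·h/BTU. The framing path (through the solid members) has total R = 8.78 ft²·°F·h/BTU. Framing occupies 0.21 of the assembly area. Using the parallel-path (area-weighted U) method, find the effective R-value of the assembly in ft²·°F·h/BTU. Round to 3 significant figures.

U_eff = 0.79/26.4 + 0.21/8.78 = 0.02992 + 0.02392 = 0.05384
R_eff = 1/U_eff = 18.57 ft²·°F·h/BTU

18.6 ft²·°F·h/BTU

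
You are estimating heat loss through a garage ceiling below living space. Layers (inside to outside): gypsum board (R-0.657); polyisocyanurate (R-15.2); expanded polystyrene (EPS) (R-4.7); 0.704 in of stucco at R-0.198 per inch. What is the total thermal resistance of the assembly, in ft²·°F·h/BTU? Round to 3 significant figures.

0.704 × 0.198 = 0.1394
R_total = 0.657 + 15.2 + 4.7 + 0.1394 = 20.7 ft²·°F·h/BTU

20.7 ft²·°F·h/BTU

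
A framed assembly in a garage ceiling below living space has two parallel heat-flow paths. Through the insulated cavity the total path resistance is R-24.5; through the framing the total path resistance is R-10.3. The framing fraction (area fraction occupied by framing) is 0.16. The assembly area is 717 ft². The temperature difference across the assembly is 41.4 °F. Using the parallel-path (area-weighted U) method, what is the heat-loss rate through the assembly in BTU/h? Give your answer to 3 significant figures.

1480 BTU/h

U_eff = 0.84/24.5 + 0.16/10.3 = 0.03429 + 0.01553 = 0.04982
R_eff = 1/U_eff = 20.07 ft²·°F·h/BTU
Q = 717 × 41.4 / 20.07 = 1479 BTU/h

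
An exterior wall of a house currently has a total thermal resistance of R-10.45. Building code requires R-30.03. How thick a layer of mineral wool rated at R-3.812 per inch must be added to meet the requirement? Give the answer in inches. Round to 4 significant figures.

ΔR = 30.03 − 10.45 = 19.58 ft²·°F·h/BTU
L = ΔR / (R/in) = 19.58/3.812 = 5.1364 in

5.136 in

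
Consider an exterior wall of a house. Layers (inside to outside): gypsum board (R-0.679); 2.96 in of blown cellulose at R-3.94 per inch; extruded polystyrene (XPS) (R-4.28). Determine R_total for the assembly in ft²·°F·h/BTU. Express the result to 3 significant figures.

2.96 × 3.94 = 11.66
R_total = 0.679 + 11.66 + 4.28 = 16.62 ft²·°F·h/BTU

16.6 ft²·°F·h/BTU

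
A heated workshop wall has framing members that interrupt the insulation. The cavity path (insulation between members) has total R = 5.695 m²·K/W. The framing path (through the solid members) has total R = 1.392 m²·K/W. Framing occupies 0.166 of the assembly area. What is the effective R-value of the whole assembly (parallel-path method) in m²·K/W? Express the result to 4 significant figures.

3.764 m²·K/W

U_eff = 0.834/5.695 + 0.166/1.392 = 0.14644 + 0.11925 = 0.2657
R_eff = 1/U_eff = 3.7637 m²·K/W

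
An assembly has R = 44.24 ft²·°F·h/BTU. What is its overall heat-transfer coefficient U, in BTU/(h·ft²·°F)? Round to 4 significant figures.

0.02260 BTU/(h·ft²·°F)

U = 1/R = 1/44.24 = 0.022604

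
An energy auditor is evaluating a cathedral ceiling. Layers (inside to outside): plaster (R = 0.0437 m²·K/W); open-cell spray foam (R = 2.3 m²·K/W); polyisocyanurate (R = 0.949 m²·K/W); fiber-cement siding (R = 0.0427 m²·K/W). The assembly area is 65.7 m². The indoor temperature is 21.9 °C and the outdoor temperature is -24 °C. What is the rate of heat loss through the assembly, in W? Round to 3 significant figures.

904 W

R_total = 0.0437 + 2.3 + 0.949 + 0.0427 = 3.335 m²·K/W
Q = A·ΔT/R = 65.7 × (21.9 − (-24)) / 3.335 = 904.1 W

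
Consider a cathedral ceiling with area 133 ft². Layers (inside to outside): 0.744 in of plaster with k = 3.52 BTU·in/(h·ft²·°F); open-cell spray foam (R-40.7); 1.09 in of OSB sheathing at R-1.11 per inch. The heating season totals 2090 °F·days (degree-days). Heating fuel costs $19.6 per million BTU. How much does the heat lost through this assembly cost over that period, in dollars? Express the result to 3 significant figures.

3.10 dollars

0.744/3.52 = 0.2114
1.09 × 1.11 = 1.21
R_total = 0.2114 + 40.7 + 1.21 = 42.12 ft²·°F·h/BTU
E = A × HDD × 24 / R = 133 × 2090 × 24 / 42.12 = 158400 BTU
Cost = 158400/10⁶ × 19.6 = $3.104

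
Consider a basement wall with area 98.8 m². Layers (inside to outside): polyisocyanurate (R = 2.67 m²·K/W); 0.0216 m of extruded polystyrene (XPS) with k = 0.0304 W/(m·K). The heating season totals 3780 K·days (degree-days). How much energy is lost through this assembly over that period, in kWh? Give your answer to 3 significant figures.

2650 kWh

0.0216/0.0304 = 0.7105
R_total = 2.67 + 0.7105 = 3.381 m²·K/W
E = A × HDD × 24 / R / 1000 = 98.8 × 3780 × 24 / 3.381 / 1000 = 2651 kWh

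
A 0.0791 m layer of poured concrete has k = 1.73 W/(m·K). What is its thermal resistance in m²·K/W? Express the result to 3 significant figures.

0.0457 m²·K/W

R = L/k = 0.0791/1.73 = 0.04572 m²·K/W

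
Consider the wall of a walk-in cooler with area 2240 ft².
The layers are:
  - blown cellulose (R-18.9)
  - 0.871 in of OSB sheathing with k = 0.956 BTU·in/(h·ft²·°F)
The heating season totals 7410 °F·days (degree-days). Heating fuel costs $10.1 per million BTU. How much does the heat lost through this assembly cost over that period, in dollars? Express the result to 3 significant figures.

203 dollars

0.871/0.956 = 0.9111
R_total = 18.9 + 0.9111 = 19.81 ft²·°F·h/BTU
E = A × HDD × 24 / R = 2240 × 7410 × 24 / 19.81 = 20110000 BTU
Cost = 20110000/10⁶ × 10.1 = $203.1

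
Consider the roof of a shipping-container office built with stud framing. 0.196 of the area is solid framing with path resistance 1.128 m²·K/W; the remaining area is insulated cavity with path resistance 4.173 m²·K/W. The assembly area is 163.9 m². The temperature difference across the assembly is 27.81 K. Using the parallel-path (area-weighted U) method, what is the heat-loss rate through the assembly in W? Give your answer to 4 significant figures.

U_eff = 0.804/4.173 + 0.196/1.128 = 0.19267 + 0.17376 = 0.36643
R_eff = 1/U_eff = 2.7291 m²·K/W
Q = 163.9 × 27.81 / 2.7291 = 1670.2 W

1670 W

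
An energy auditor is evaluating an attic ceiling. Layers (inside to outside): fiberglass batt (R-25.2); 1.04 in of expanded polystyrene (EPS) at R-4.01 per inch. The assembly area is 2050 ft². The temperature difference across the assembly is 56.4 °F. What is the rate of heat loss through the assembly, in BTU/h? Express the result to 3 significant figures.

1.04 × 4.01 = 4.17
R_total = 25.2 + 4.17 = 29.37 ft²·°F·h/BTU
Q = A·ΔT/R = 2050 × 56.4 / 29.37 = 3937 BTU/h

3940 BTU/h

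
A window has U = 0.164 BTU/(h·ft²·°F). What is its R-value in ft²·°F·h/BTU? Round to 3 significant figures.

6.10 ft²·°F·h/BTU

R = 1/U = 1/0.164 = 6.098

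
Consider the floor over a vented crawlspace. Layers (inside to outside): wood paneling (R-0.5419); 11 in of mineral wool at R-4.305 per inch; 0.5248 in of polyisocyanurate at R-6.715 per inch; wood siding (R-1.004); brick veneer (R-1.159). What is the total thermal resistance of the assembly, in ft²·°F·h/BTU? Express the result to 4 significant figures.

53.58 ft²·°F·h/BTU

11 × 4.305 = 47.355
0.5248 × 6.715 = 3.524
R_total = 0.5419 + 47.355 + 3.524 + 1.004 + 1.159 = 53.584 ft²·°F·h/BTU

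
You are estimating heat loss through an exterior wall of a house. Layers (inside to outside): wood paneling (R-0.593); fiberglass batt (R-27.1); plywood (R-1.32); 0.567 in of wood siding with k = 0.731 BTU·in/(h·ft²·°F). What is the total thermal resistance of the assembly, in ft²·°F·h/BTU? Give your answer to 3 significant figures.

29.8 ft²·°F·h/BTU

0.567/0.731 = 0.7756
R_total = 0.593 + 27.1 + 1.32 + 0.7756 = 29.79 ft²·°F·h/BTU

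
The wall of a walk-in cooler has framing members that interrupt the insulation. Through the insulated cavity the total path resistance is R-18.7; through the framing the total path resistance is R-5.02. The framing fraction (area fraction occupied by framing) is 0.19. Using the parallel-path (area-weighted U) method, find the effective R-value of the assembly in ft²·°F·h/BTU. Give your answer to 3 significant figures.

12.3 ft²·°F·h/BTU

U_eff = 0.81/18.7 + 0.19/5.02 = 0.04332 + 0.03785 = 0.08116
R_eff = 1/U_eff = 12.32 ft²·°F·h/BTU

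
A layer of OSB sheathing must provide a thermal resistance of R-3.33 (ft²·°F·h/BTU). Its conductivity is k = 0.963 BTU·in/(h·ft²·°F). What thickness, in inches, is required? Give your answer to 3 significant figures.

3.21 in

L = R × k = 3.33 × 0.963 = 3.207 in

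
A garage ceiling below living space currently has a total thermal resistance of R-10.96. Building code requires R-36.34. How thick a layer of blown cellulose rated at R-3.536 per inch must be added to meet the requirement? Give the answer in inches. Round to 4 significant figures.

7.178 in

ΔR = 36.34 − 10.96 = 25.38 ft²·°F·h/BTU
L = ΔR / (R/in) = 25.38/3.536 = 7.1776 in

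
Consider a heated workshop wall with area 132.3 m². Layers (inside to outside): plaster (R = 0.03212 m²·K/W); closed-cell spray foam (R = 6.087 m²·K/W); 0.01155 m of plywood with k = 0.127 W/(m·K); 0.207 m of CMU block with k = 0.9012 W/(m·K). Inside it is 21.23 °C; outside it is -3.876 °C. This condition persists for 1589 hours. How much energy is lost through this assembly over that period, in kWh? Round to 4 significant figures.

0.01155/0.127 = 0.090945
0.207/0.9012 = 0.22969
R_total = 0.03212 + 6.087 + 0.090945 + 0.22969 = 6.4398 m²·K/W
Q = 132.3 × (21.23 − (-3.876)) / 6.4398 = 515.78 W
E = 515.78 W × 1589 h / 1000 = 819.58 kWh

819.6 kWh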